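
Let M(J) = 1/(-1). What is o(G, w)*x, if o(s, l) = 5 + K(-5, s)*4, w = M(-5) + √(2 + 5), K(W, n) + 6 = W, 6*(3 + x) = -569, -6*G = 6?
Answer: 7631/2 ≈ 3815.5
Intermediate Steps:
G = -1 (G = -⅙*6 = -1)
x = -587/6 (x = -3 + (⅙)*(-569) = -3 - 569/6 = -587/6 ≈ -97.833)
M(J) = -1
K(W, n) = -6 + W
w = -1 + √7 (w = -1 + √(2 + 5) = -1 + √7 ≈ 1.6458)
o(s, l) = -39 (o(s, l) = 5 + (-6 - 5)*4 = 5 - 11*4 = 5 - 44 = -39)
o(G, w)*x = -39*(-587/6) = 7631/2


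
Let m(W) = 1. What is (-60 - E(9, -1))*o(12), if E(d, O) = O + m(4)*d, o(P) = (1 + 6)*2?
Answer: -952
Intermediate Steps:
o(P) = 14 (o(P) = 7*2 = 14)
E(d, O) = O + d (E(d, O) = O + 1*d = O + d)
(-60 - E(9, -1))*o(12) = (-60 - (-1 + 9))*14 = (-60 - 1*8)*14 = (-60 - 8)*14 = -68*14 = -952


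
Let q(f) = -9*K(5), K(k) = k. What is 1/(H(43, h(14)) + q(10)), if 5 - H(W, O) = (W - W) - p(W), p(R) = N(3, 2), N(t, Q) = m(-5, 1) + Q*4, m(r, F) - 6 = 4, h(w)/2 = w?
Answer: -1/22 ≈ -0.045455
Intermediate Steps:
h(w) = 2*w
m(r, F) = 10 (m(r, F) = 6 + 4 = 10)
N(t, Q) = 10 + 4*Q (N(t, Q) = 10 + Q*4 = 10 + 4*Q)
p(R) = 18 (p(R) = 10 + 4*2 = 10 + 8 = 18)
H(W, O) = 23 (H(W, O) = 5 - ((W - W) - 1*18) = 5 - (0 - 18) = 5 - 1*(-18) = 5 + 18 = 23)
q(f) = -45 (q(f) = -9*5 = -45)
1/(H(43, h(14)) + q(10)) = 1/(23 - 45) = 1/(-22) = -1/22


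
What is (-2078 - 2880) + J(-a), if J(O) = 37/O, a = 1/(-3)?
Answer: -4847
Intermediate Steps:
a = -⅓ ≈ -0.33333
(-2078 - 2880) + J(-a) = (-2078 - 2880) + 37/((-1*(-⅓))) = -4958 + 37/(⅓) = -4958 + 37*3 = -4958 + 111 = -4847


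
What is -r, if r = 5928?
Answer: -5928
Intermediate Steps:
-r = -1*5928 = -5928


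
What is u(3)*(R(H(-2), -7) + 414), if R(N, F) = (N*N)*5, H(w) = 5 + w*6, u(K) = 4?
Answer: 2636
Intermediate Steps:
H(w) = 5 + 6*w
R(N, F) = 5*N² (R(N, F) = N²*5 = 5*N²)
u(3)*(R(H(-2), -7) + 414) = 4*(5*(5 + 6*(-2))² + 414) = 4*(5*(5 - 12)² + 414) = 4*(5*(-7)² + 414) = 4*(5*49 + 414) = 4*(245 + 414) = 4*659 = 2636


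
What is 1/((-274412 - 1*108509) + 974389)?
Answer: 1/591468 ≈ 1.6907e-6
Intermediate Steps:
1/((-274412 - 1*108509) + 974389) = 1/((-274412 - 108509) + 974389) = 1/(-382921 + 974389) = 1/591468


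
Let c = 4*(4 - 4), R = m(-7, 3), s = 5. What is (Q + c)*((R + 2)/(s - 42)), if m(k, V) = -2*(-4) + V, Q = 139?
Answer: -1807/37 ≈ -48.838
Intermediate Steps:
m(k, V) = 8 + V
R = 11 (R = 8 + 3 = 11)
c = 0 (c = 4*0 = 0)
(Q + c)*((R + 2)/(s - 42)) = (139 + 0)*((11 + 2)/(5 - 42)) = 139*(13/(-37)) = 139*(13*(-1/37)) = 139*(-13/37) = -1807/37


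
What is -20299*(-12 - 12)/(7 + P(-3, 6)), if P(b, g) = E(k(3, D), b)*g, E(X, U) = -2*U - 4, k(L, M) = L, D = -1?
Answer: 487176/19 ≈ 25641.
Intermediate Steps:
E(X, U) = -4 - 2*U
P(b, g) = g*(-4 - 2*b) (P(b, g) = (-4 - 2*b)*g = g*(-4 - 2*b))
-20299*(-12 - 12)/(7 + P(-3, 6)) = -20299*(-12 - 12)/(7 - 2*6*(2 - 3)) = -(-487176)/(7 - 2*6*(-1)) = -(-487176)/(7 + 12) = -(-487176)/19 = -20299*(-24/19) = 487176/19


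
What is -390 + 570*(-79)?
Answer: -45420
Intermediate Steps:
-390 + 570*(-79) = -390 - 45030 = -45420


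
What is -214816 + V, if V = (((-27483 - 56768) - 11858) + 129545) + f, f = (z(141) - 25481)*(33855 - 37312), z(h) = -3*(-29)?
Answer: 87605678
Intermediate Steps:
z(h) = 87
f = 87787058 (f = (87 - 25481)*(33855 - 37312) = -25394*(-3457) = 87787058)
V = 87820494 (V = (((-27483 - 56768) - 11858) + 129545) + 87787058 = ((-84251 - 11858) + 129545) + 87787058 = (-96109 + 129545) + 87787058 = 33436 + 87787058 = 87820494)
-214816 + V = -214816 + 87820494 = 87605678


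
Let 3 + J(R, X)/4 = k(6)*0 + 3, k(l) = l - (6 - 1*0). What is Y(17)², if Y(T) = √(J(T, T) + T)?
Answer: 17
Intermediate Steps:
k(l) = -6 + l (k(l) = l - (6 + 0) = l - 1*6 = l - 6 = -6 + l)
J(R, X) = 0 (J(R, X) = -12 + 4*((-6 + 6)*0 + 3) = -12 + 4*(0*0 + 3) = -12 + 4*(0 + 3) = -12 + 4*3 = -12 + 12 = 0)
Y(T) = √T (Y(T) = √(0 + T) = √T)
Y(17)² = (√17)² = 17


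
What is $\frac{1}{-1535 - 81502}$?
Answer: $- \frac{1}{83037} \approx -1.2043 \cdot 10^{-5}$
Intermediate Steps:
$\frac{1}{-1535 - 81502} = \frac{1}{-83037} = - \frac{1}{83037}$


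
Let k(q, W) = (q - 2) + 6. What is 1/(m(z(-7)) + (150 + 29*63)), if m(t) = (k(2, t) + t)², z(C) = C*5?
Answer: 1/2818 ≈ 0.00035486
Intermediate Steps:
k(q, W) = 4 + q (k(q, W) = (-2 + q) + 6 = 4 + q)
z(C) = 5*C
m(t) = (6 + t)² (m(t) = ((4 + 2) + t)² = (6 + t)²)
1/(m(z(-7)) + (150 + 29*63)) = 1/((6 + 5*(-7))² + (150 + 29*63)) = 1/((6 - 35)² + (150 + 1827)) = 1/((-29)² + 1977) = 1/(841 + 1977) = 1/2818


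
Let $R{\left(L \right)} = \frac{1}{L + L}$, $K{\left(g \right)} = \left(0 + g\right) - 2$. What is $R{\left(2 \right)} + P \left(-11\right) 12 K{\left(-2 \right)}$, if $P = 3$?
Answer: $\frac{6337}{4} \approx 1584.3$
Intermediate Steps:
$K{\left(g \right)} = -2 + g$ ($K{\left(g \right)} = g - 2 = -2 + g$)
$R{\left(L \right)} = \frac{1}{2 L}$
$R{\left(2 \right)} + P \left(-11\right) 12 K{\left(-2 \right)} = \frac{1}{2 \cdot 2} + 3 \left(-11\right) 12 \left(-2 - 2\right) = \frac{1}{2} \cdot \frac{1}{2} - 33 \cdot 12 \left(-4\right) = \frac{1}{4} - -1584 = \frac{1}{4} + 1584 = \frac{6337}{4}$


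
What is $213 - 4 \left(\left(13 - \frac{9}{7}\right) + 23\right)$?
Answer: $\frac{519}{7} \approx 74.143$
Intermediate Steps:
$213 - 4 \left(\left(13 - \frac{9}{7}\right) + 23\right) = 213 - 4 \left(\frac{82}{7} + 23\right) = 213 - \frac{972}{7} = \frac{519}{7}$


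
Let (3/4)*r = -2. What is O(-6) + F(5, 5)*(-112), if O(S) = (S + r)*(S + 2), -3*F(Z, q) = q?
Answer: 664/3 ≈ 221.33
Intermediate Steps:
r = -8/3 (r = (4/3)*(-2) = -8/3 ≈ -2.6667)
F(Z, q) = -q/3
O(S) = (2 + S)*(-8/3 + S) (O(S) = (S - 8/3)*(S + 2) = (-8/3 + S)*(2 + S) = (2 + S)*(-8/3 + S))
O(-6) + F(5, 5)*(-112) = (-16/3 + (-6)**2 - 2/3*(-6)) - 1/3*5*(-112) = (-16/3 + 36 + 4) - 5/3*(-112) = 104/3 + 560/3 = 664/3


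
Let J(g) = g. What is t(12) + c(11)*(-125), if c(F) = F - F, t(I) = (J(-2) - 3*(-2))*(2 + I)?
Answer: 56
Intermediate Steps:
t(I) = 8 + 4*I (t(I) = (-2 - 3*(-2))*(2 + I) = (-2 + 6)*(2 + I) = 4*(2 + I) = 8 + 4*I)
c(F) = 0
t(12) + c(11)*(-125) = (8 + 4*12) + 0*(-125) = (8 + 48) + 0 = 56 + 0 = 56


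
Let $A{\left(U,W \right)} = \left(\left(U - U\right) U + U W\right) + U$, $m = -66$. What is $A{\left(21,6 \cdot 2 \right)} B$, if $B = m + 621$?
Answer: $151515$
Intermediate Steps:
$B = 555$ ($B = -66 + 621 = 555$)
$A{\left(U,W \right)} = U + U W$ ($A{\left(U,W \right)} = \left(0 U + U W\right) + U = \left(0 + U W\right) + U = U W + U = U + U W$)
$A{\left(21,6 \cdot 2 \right)} B = 21 \left(1 + 6 \cdot 2\right) 555 = 21 \left(1 + 12\right) 555 = 21 \cdot 13 \cdot 555 = 273 \cdot 555 = 151515$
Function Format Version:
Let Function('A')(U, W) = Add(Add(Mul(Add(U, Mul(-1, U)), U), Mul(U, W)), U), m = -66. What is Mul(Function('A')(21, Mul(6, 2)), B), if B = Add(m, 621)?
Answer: 151515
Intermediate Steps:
B = 555 (B = Add(-66, 621) = 555)
Function('A')(U, W) = Add(U, Mul(U, W)) (Function('A')(U, W) = Add(Add(Mul(0, U), Mul(U, W)), U) = Add(Add(0, Mul(U, W)), U) = Add(Mul(U, W), U) = Add(U, Mul(U, W)))
Mul(Function('A')(21, Mul(6, 2)), B) = Mul(Mul(21, Add(1, Mul(6, 2))), 555) = Mul(Mul(21, Add(1, 12)), 555) = Mul(Mul(21, 13), 555) = Mul(273, 555) = 151515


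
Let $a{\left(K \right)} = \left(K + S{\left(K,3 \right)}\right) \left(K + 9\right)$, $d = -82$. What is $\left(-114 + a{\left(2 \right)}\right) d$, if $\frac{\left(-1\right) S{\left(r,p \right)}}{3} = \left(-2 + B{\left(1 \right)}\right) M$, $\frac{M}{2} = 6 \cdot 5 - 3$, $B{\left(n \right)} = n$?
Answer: $-138580$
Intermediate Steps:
$M = 54$ ($M = 2 \left(6 \cdot 5 - 3\right) = 2 \left(30 - 3\right) = 2 \cdot 27 = 54$)
$S{\left(r,p \right)} = 162$ ($S{\left(r,p \right)} = - 3 \left(-2 + 1\right) 54 = - 3 \left(\left(-1\right) 54\right) = \left(-3\right) \left(-54\right) = 162$)
$a{\left(K \right)} = \left(9 + K\right) \left(162 + K\right)$ ($a{\left(K \right)} = \left(K + 162\right) \left(K + 9\right) = \left(162 + K\right) \left(9 + K\right) = \left(9 + K\right) \left(162 + K\right)$)
$\left(-114 + a{\left(2 \right)}\right) d = \left(-114 + \left(1458 + 2^{2} + 171 \cdot 2\right)\right) \left(-82\right) = \left(-114 + \left(1458 + 4 + 342\right)\right) \left(-82\right) = \left(-114 + 1804\right) \left(-82\right) = 1690 \left(-82\right) = -138580$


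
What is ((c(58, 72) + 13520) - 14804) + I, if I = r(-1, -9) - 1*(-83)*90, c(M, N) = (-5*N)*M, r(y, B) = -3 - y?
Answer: -14696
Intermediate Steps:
c(M, N) = -5*M*N
I = 7468 (I = (-3 - 1*(-1)) - 1*(-83)*90 = (-3 + 1) + 83*90 = -2 + 7470 = 7468)
((c(58, 72) + 13520) - 14804) + I = ((-5*58*72 + 13520) - 14804) + 7468 = ((-20880 + 13520) - 14804) + 7468 = (-7360 - 14804) + 7468 = -22164 + 7468 = -14696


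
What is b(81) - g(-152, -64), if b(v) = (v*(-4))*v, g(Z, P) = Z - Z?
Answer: -26244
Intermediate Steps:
g(Z, P) = 0
b(v) = -4*v² (b(v) = (-4*v)*v = -4*v²)
b(81) - g(-152, -64) = -4*81² - 1*0 = -4*6561 + 0 = -26244 + 0 = -26244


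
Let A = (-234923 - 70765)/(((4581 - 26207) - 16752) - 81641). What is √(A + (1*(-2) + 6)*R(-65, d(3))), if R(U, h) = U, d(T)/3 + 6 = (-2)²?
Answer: 2*I*√927124331447/120019 ≈ 16.045*I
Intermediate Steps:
d(T) = -6 (d(T) = -18 + 3*(-2)² = -18 + 3*4 = -18 + 12 = -6)
A = 305688/120019 (A = -305688/((-21626 - 16752) - 81641) = -305688/(-38378 - 81641) = -305688/(-120019) = -305688*(-1/120019) = 305688/120019 ≈ 2.5470)
√(A + (1*(-2) + 6)*R(-65, d(3))) = √(305688/120019 + (1*(-2) + 6)*(-65)) = √(305688/120019 + (-2 + 6)*(-65)) = √(305688/120019 + 4*(-65)) = √(305688/120019 - 260) = √(-30899252/120019) = 2*I*√927124331447/120019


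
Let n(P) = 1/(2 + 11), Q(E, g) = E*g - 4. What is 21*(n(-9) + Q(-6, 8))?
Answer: -14175/13 ≈ -1090.4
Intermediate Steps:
Q(E, g) = -4 + E*g
n(P) = 1/13
21*(n(-9) + Q(-6, 8)) = 21*(1/13 + (-4 - 6*8)) = 21*(1/13 + (-4 - 48)) = 21*(1/13 - 52) = 21*(-675/13) = -14175/13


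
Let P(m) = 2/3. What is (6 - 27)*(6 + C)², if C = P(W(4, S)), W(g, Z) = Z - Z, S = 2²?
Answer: -2800/3 ≈ -933.33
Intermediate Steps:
S = 4
W(g, Z) = 0
P(m) = ⅔ (P(m) = 2*(⅓) = ⅔)
C = ⅔ ≈ 0.66667
(6 - 27)*(6 + C)² = (6 - 27)*(6 + ⅔)² = -21*(20/3)² = -21*400/9 = -2800/3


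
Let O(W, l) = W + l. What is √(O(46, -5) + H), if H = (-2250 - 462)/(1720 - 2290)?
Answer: 3*√45885/95 ≈ 6.7645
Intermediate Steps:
H = 452/95 (H = -2712/(-570) = -2712*(-1/570) = 452/95 ≈ 4.7579)
√(O(46, -5) + H) = √((46 - 5) + 452/95) = √(41 + 452/95) = √(4347/95) = 3*√45885/95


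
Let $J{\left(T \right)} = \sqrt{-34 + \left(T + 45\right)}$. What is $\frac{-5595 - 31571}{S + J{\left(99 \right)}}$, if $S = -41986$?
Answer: $\frac{780225838}{881412043} + \frac{18583 \sqrt{110}}{881412043} \approx 0.88542$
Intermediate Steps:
$J{\left(T \right)} = \sqrt{11 + T}$ ($J{\left(T \right)} = \sqrt{-34 + \left(45 + T\right)} = \sqrt{11 + T}$)
$\frac{-5595 - 31571}{S + J{\left(99 \right)}} = \frac{-5595 - 31571}{-41986 + \sqrt{11 + 99}} = - \frac{37166}{-41986 + \sqrt{110}}$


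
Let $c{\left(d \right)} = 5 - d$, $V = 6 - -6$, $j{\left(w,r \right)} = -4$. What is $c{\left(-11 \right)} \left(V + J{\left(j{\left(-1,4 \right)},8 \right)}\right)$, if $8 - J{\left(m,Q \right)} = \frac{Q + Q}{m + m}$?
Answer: $352$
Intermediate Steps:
$V = 12$ ($V = 6 + 6 = 12$)
$J{\left(m,Q \right)} = 8 - \frac{Q}{m}$ ($J{\left(m,Q \right)} = 8 - \frac{Q + Q}{m + m} = 8 - \frac{2 Q}{2 m} = 8 - 2 Q \frac{1}{2 m} = 8 - \frac{Q}{m}$)
$c{\left(-11 \right)} \left(V + J{\left(j{\left(-1,4 \right)},8 \right)}\right) = \left(5 - -11\right) \left(12 + \left(8 - \frac{8}{-4}\right)\right) = \left(5 + 11\right) \left(12 + \left(8 - 8 \left(- \frac{1}{4}\right)\right)\right) = 16 \left(12 + \left(8 + 2\right)\right) = 16 \left(12 + 10\right) = 16 \cdot 22 = 352$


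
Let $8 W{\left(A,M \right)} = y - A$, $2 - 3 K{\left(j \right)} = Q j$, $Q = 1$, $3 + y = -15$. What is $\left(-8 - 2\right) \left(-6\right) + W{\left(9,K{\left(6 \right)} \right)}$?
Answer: $\frac{453}{8} \approx 56.625$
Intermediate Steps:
$y = -18$ ($y = -3 - 15 = -18$)
$K{\left(j \right)} = \frac{2}{3} - \frac{j}{3}$ ($K{\left(j \right)} = \frac{2}{3} - \frac{1 j}{3} = \frac{2}{3} - \frac{j}{3}$)
$W{\left(A,M \right)} = - \frac{9}{4} - \frac{A}{8}$ ($W{\left(A,M \right)} = \frac{-18 - A}{8} = - \frac{9}{4} - \frac{A}{8}$)
$\left(-8 - 2\right) \left(-6\right) + W{\left(9,K{\left(6 \right)} \right)} = \left(-8 - 2\right) \left(-6\right) - \frac{27}{8} = \left(-10\right) \left(-6\right) - \frac{27}{8} = 60 - \frac{27}{8} = \frac{453}{8}$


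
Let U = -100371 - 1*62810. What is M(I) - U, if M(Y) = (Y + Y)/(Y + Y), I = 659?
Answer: 163182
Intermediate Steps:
U = -163181 (U = -100371 - 62810 = -163181)
M(Y) = 1 (M(Y) = (2*Y)/((2*Y)) = (2*Y)*(1/(2*Y)) = 1)
M(I) - U = 1 - 1*(-163181) = 1 + 163181 = 163182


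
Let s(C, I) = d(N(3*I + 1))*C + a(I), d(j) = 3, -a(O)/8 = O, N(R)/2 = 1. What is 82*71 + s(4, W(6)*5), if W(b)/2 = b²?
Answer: 2954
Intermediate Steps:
N(R) = 2 (N(R) = 2*1 = 2)
a(O) = -8*O
W(b) = 2*b²
s(C, I) = -8*I + 3*C (s(C, I) = 3*C - 8*I = -8*I + 3*C)
82*71 + s(4, W(6)*5) = 82*71 + (-8*2*6²*5 + 3*4) = 5822 + (-8*2*36*5 + 12) = 5822 + (-576*5 + 12) = 5822 + (-8*360 + 12) = 5822 + (-2880 + 12) = 5822 - 2868 = 2954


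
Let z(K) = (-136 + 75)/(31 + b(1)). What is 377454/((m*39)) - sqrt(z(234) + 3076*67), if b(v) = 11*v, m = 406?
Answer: 8987/377 - sqrt(363543726)/42 ≈ -430.13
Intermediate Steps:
z(K) = -61/42 (z(K) = (-136 + 75)/(31 + 11*1) = -61/(31 + 11) = -61/42)
377454/((m*39)) - sqrt(z(234) + 3076*67) = 377454/((406*39)) - sqrt(-61/42 + 3076*67) = 377454/15834 - sqrt(-61/42 + 206092) = 377454*(1/15834) - sqrt(8655803/42) = 8987/377 - sqrt(363543726)/42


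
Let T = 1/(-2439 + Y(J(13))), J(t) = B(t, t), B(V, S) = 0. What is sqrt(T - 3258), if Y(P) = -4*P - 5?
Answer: I*sqrt(4865119883)/1222 ≈ 57.079*I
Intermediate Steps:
J(t) = 0
Y(P) = -5 - 4*P
T = -1/2444 (T = 1/(-2439 + (-5 - 4*0)) = 1/(-2439 + (-5 + 0)) = 1/(-2439 - 5) = 1/(-2444) = -1/2444 ≈ -0.00040917)
sqrt(T - 3258) = sqrt(-1/2444 - 3258) = sqrt(-7962553/2444) = I*sqrt(4865119883)/1222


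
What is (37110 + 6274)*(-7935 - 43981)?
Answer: -2252323744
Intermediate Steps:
(37110 + 6274)*(-7935 - 43981) = 43384*(-51916) = -2252323744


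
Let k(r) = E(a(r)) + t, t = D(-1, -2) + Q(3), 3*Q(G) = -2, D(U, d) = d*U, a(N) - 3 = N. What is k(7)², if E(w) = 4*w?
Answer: 15376/9 ≈ 1708.4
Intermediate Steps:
a(N) = 3 + N
D(U, d) = U*d
Q(G) = -⅔ (Q(G) = (⅓)*(-2) = -⅔)
t = 4/3 (t = -1*(-2) - ⅔ = 2 - ⅔ = 4/3 ≈ 1.3333)
k(r) = 40/3 + 4*r (k(r) = 4*(3 + r) + 4/3 = (12 + 4*r) + 4/3 = 40/3 + 4*r)
k(7)² = (40/3 + 4*7)² = (40/3 + 28)² = (124/3)² = 15376/9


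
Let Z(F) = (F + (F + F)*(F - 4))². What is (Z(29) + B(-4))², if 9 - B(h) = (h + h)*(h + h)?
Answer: 4784657512996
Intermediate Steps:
Z(F) = (F + 2*F*(-4 + F))² (Z(F) = (F + (2*F)*(-4 + F))² = (F + 2*F*(-4 + F))²)
B(h) = 9 - 4*h² (B(h) = 9 - (h + h)*(h + h) = 9 - 2*h*2*h = 9 - 4*h²)
(Z(29) + B(-4))² = (29²*(-7 + 2*29)² + (9 - 4*(-4)²))² = (841*(-7 + 58)² + (9 - 4*16))² = (841*51² + (9 - 64))² = (841*2601 - 55)² = (2187441 - 55)² = 2187386² = 4784657512996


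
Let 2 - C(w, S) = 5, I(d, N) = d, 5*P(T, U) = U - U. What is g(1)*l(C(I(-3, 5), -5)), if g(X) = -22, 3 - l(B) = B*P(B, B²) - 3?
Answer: -132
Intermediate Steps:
P(T, U) = 0 (P(T, U) = (U - U)/5 = (⅕)*0 = 0)
C(w, S) = -3 (C(w, S) = 2 - 1*5 = 2 - 5 = -3)
l(B) = 6 (l(B) = 3 - (B*0 - 3) = 3 - (0 - 3) = 3 - 1*(-3) = 3 + 3 = 6)
g(1)*l(C(I(-3, 5), -5)) = -22*6 = -132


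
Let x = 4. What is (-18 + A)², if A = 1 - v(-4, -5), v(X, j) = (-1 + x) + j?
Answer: 225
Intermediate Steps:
v(X, j) = 3 + j (v(X, j) = (-1 + 4) + j = 3 + j)
A = 3 (A = 1 - (3 - 5) = 1 - 1*(-2) = 1 + 2 = 3)
(-18 + A)² = (-18 + 3)² = (-15)² = 225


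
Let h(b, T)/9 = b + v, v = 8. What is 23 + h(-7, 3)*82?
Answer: 761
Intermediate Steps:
h(b, T) = 72 + 9*b (h(b, T) = 9*(b + 8) = 9*(8 + b) = 72 + 9*b)
23 + h(-7, 3)*82 = 23 + (72 + 9*(-7))*82 = 23 + (72 - 63)*82 = 23 + 9*82 = 23 + 738 = 761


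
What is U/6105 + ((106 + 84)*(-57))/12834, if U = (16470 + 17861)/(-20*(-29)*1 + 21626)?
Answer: -7412913277/8787247290 ≈ -0.84360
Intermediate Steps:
U = 34331/22206 (U = 34331/(580*1 + 21626) = 34331/(580 + 21626) = 34331/22206 ≈ 1.5460)
U/6105 + ((106 + 84)*(-57))/12834 = (34331/22206)/6105 + ((106 + 84)*(-57))/12834 = (34331/22206)*(1/6105) + (190*(-57))*(1/12834) = 3121/12324330 - 10830*1/12834 = 3121/12324330 - 1805/2139 = -7412913277/8787247290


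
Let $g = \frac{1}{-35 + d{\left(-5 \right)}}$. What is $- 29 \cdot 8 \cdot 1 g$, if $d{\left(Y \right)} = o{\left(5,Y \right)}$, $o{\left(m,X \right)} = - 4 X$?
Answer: $\frac{232}{15} \approx 15.467$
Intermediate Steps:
$d{\left(Y \right)} = - 4 Y$
$g = - \frac{1}{15}$ ($g = \frac{1}{-35 - -20} = \frac{1}{-35 + 20} = \frac{1}{-15} = - \frac{1}{15} \approx -0.066667$)
$- 29 \cdot 8 \cdot 1 g = - 29 \cdot 8 \cdot 1 \left(- \frac{1}{15}\right) = \left(-29\right) 8 \left(- \frac{1}{15}\right) = \left(-232\right) \left(- \frac{1}{15}\right) = \frac{232}{15}$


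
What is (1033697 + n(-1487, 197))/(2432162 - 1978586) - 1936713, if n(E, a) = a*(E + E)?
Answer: -292815362623/151192 ≈ -1.9367e+6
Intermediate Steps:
n(E, a) = 2*E*a (n(E, a) = a*(2*E) = 2*E*a)
(1033697 + n(-1487, 197))/(2432162 - 1978586) - 1936713 = (1033697 + 2*(-1487)*197)/(2432162 - 1978586) - 1936713 = (1033697 - 585878)/453576 - 1936713 = 447819*(1/453576) - 1936713 = 149273/151192 - 1936713 = -292815362623/151192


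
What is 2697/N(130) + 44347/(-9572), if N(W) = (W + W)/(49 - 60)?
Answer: -36937843/311090 ≈ -118.74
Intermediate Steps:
N(W) = -2*W/11 (N(W) = (2*W)/(-11) = (2*W)*(-1/11) = -2*W/11)
2697/N(130) + 44347/(-9572) = 2697/((-2/11*130)) + 44347/(-9572) = 2697/(-260/11) + 44347*(-1/9572) = 2697*(-11/260) - 44347/9572 = -29667/260 - 44347/9572 = -36937843/311090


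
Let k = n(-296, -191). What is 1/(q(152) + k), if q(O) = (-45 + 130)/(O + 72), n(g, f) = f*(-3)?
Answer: 224/128437 ≈ 0.0017440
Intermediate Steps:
n(g, f) = -3*f
q(O) = 85/(72 + O)
k = 573 (k = -3*(-191) = 573)
1/(q(152) + k) = 1/(85/(72 + 152) + 573) = 1/(85/224 + 573) = 1/(128437/224) = 224/128437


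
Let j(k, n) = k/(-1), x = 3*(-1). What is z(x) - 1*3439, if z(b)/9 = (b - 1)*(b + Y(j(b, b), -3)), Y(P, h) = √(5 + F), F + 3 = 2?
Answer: -3403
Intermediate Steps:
F = -1 (F = -3 + 2 = -1)
x = -3
j(k, n) = -k (j(k, n) = k*(-1) = -k)
Y(P, h) = 2 (Y(P, h) = √(5 - 1) = √4 = 2)
z(b) = 9*(-1 + b)*(2 + b) (z(b) = 9*((b - 1)*(b + 2)) = 9*((-1 + b)*(2 + b)) = 9*(-1 + b)*(2 + b))
z(x) - 1*3439 = (-18 + 9*(-3) + 9*(-3)²) - 1*3439 = (-18 - 27 + 9*9) - 3439 = (-18 - 27 + 81) - 3439 = 36 - 3439 = -3403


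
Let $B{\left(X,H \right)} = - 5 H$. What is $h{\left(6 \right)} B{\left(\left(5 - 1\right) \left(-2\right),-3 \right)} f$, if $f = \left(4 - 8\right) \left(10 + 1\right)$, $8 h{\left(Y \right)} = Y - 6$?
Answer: $0$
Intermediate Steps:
$h{\left(Y \right)} = - \frac{3}{4} + \frac{Y}{8}$ ($h{\left(Y \right)} = \frac{Y - 6}{8} = \frac{-6 + Y}{8} = - \frac{3}{4} + \frac{Y}{8}$)
$f = -44$ ($f = \left(-4\right) 11 = -44$)
$h{\left(6 \right)} B{\left(\left(5 - 1\right) \left(-2\right),-3 \right)} f = \left(- \frac{3}{4} + \frac{1}{8} \cdot 6\right) \left(\left(-5\right) \left(-3\right)\right) \left(-44\right) = \left(- \frac{3}{4} + \frac{3}{4}\right) 15 \left(-44\right) = 0 \cdot 15 \left(-44\right) = 0 \left(-44\right) = 0$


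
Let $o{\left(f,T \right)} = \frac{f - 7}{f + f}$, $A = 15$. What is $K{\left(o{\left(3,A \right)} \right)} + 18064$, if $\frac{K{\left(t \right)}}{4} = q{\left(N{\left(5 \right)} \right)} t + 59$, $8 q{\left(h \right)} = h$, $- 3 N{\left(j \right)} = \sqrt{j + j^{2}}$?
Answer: $18300 + \frac{\sqrt{30}}{9} \approx 18301.0$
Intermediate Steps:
$N{\left(j \right)} = - \frac{\sqrt{j + j^{2}}}{3}$
$q{\left(h \right)} = \frac{h}{8}$
$o{\left(f,T \right)} = \frac{-7 + f}{2 f}$
$K{\left(t \right)} = 236 - \frac{t \sqrt{30}}{6}$ ($K{\left(t \right)} = 4 \left(\frac{\left(- \frac{1}{3}\right) \sqrt{5 \left(1 + 5\right)}}{8} t + 59\right) = 4 \left(\frac{\left(- \frac{1}{3}\right) \sqrt{5 \cdot 6}}{8} t + 59\right) = 4 \left(\frac{\left(- \frac{1}{3}\right) \sqrt{30}}{8} t + 59\right) = 4 \left(- \frac{\sqrt{30}}{24} t + 59\right) = 4 \left(- \frac{t \sqrt{30}}{24} + 59\right) = 4 \left(59 - \frac{t \sqrt{30}}{24}\right) = 236 - \frac{t \sqrt{30}}{6}$)
$K{\left(o{\left(3,A \right)} \right)} + 18064 = \left(236 - \frac{\frac{-7 + 3}{2 \cdot 3} \sqrt{30}}{6}\right) + 18064 = \left(236 - \frac{\frac{1}{2} \cdot \frac{1}{3} \left(-4\right) \sqrt{30}}{6}\right) + 18064 = \left(236 - - \frac{\sqrt{30}}{9}\right) + 18064 = \left(236 + \frac{\sqrt{30}}{9}\right) + 18064 = 18300 + \frac{\sqrt{30}}{9}$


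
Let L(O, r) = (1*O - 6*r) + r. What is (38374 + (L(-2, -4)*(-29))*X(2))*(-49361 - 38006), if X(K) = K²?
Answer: -3170198962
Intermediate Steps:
L(O, r) = O - 5*r (L(O, r) = (O - 6*r) + r = O - 5*r)
(38374 + (L(-2, -4)*(-29))*X(2))*(-49361 - 38006) = (38374 + ((-2 - 5*(-4))*(-29))*2²)*(-49361 - 38006) = (38374 + ((-2 + 20)*(-29))*4)*(-87367) = (38374 + (18*(-29))*4)*(-87367) = (38374 - 522*4)*(-87367) = (38374 - 2088)*(-87367) = 36286*(-87367) = -3170198962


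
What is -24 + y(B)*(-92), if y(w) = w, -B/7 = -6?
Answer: -3888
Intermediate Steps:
B = 42 (B = -7*(-6) = 42)
-24 + y(B)*(-92) = -24 + 42*(-92) = -24 - 3864 = -3888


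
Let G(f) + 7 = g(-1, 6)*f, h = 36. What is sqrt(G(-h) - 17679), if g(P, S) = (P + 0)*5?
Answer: I*sqrt(17506) ≈ 132.31*I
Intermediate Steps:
g(P, S) = 5*P (g(P, S) = P*5 = 5*P)
G(f) = -7 - 5*f (G(f) = -7 + (5*(-1))*f = -7 - 5*f)
sqrt(G(-h) - 17679) = sqrt((-7 - (-5)*36) - 17679) = sqrt((-7 - 5*(-36)) - 17679) = sqrt((-7 + 180) - 17679) = sqrt(173 - 17679) = sqrt(-17506) = I*sqrt(17506)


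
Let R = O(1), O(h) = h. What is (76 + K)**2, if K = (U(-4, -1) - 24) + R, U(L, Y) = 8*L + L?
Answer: 289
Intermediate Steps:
U(L, Y) = 9*L
R = 1
K = -59 (K = (9*(-4) - 24) + 1 = (-36 - 24) + 1 = -60 + 1 = -59)
(76 + K)**2 = (76 - 59)**2 = 17**2 = 289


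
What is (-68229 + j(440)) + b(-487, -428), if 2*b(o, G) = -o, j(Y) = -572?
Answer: -137115/2 ≈ -68558.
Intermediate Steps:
b(o, G) = -o/2 (b(o, G) = (-o)/2 = -o/2)
(-68229 + j(440)) + b(-487, -428) = (-68229 - 572) - ½*(-487) = -68801 + 487/2 = -137115/2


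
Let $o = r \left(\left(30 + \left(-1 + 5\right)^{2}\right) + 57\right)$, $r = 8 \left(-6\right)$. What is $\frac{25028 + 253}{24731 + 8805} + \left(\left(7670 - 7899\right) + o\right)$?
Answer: $- \frac{173456447}{33536} \approx -5172.3$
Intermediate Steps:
$r = -48$
$o = -4944$ ($o = - 48 \left(\left(30 + \left(-1 + 5\right)^{2}\right) + 57\right) = - 48 \left(\left(30 + 4^{2}\right) + 57\right) = - 48 \left(\left(30 + 16\right) + 57\right) = - 48 \left(46 + 57\right) = \left(-48\right) 103 = -4944$)
$\frac{25028 + 253}{24731 + 8805} + \left(\left(7670 - 7899\right) + o\right) = \frac{25028 + 253}{24731 + 8805} + \left(\left(7670 - 7899\right) - 4944\right) = \frac{25281}{33536} - 5173 = - \frac{173456447}{33536}$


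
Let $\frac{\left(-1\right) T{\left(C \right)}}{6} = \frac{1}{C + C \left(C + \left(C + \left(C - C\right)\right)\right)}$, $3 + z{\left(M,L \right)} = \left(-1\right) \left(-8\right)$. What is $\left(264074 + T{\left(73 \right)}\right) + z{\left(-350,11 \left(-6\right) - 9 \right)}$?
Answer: $\frac{944610581}{3577} \approx 2.6408 \cdot 10^{5}$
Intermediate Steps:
$z{\left(M,L \right)} = 5$ ($z{\left(M,L \right)} = -3 - -8 = -3 + 8 = 5$)
$T{\left(C \right)} = - \frac{6}{C + 2 C^{2}}$ ($T{\left(C \right)} = - \frac{6}{C + C \left(C + \left(C + \left(C - C\right)\right)\right)} = - \frac{6}{C + C \left(C + \left(C + 0\right)\right)} = - \frac{6}{C + C \left(C + C\right)} = - \frac{6}{C + C 2 C} = - \frac{6}{C + 2 C^{2}}$)
$\left(264074 + T{\left(73 \right)}\right) + z{\left(-350,11 \left(-6\right) - 9 \right)} = \left(264074 - \frac{6}{73 \left(1 + 2 \cdot 73\right)}\right) + 5 = \left(264074 - \frac{6}{73 \left(1 + 146\right)}\right) + 5 = \left(264074 - \frac{6}{73 \cdot 147}\right) + 5 = \left(264074 - \frac{6}{73} \cdot \frac{1}{147}\right) + 5 = \left(264074 - \frac{2}{3577}\right) + 5 = \frac{944592696}{3577} + 5 = \frac{944610581}{3577}$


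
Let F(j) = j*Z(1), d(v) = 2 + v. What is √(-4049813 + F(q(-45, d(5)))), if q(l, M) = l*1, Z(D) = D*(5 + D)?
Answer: I*√4050083 ≈ 2012.5*I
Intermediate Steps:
q(l, M) = l
F(j) = 6*j (F(j) = j*(1*(5 + 1)) = j*(1*6) = j*6 = 6*j)
√(-4049813 + F(q(-45, d(5)))) = √(-4049813 + 6*(-45)) = √(-4049813 - 270) = √(-4050083) = I*√4050083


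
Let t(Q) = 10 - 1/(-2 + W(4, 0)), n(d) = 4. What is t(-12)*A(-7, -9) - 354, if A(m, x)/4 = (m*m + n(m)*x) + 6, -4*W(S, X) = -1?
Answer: 3146/7 ≈ 449.43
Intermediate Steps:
W(S, X) = ¼ (W(S, X) = -¼*(-1) = ¼)
t(Q) = 74/7 (t(Q) = 10 - 1/(-2 + ¼) = 10 - 1/(-7/4) = 10 - 1*(-4/7) = 10 + 4/7 = 74/7)
A(m, x) = 24 + 4*m² + 16*x (A(m, x) = 4*((m*m + 4*x) + 6) = 4*((m² + 4*x) + 6) = 4*(6 + m² + 4*x) = 24 + 4*m² + 16*x)
t(-12)*A(-7, -9) - 354 = 74*(24 + 4*(-7)² + 16*(-9))/7 - 354 = 74*(24 + 4*49 - 144)/7 - 354 = 74*(24 + 196 - 144)/7 - 354 = (74/7)*76 - 354 = 5624/7 - 354 = 3146/7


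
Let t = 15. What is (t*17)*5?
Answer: 1275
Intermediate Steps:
(t*17)*5 = (15*17)*5 = 255*5 = 1275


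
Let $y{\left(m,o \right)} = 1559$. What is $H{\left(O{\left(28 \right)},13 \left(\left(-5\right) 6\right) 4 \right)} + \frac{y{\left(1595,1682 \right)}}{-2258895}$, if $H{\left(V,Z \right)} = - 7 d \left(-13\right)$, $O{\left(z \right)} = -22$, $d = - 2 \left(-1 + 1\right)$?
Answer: $- \frac{1559}{2258895} \approx -0.00069016$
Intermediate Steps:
$d = 0$ ($d = \left(-2\right) 0 = 0$)
$H{\left(V,Z \right)} = 0$ ($H{\left(V,Z \right)} = \left(-7\right) 0 \left(-13\right) = 0 \left(-13\right) = 0$)
$H{\left(O{\left(28 \right)},13 \left(\left(-5\right) 6\right) 4 \right)} + \frac{y{\left(1595,1682 \right)}}{-2258895} = 0 + \frac{1559}{-2258895} = 0 + 1559 \left(- \frac{1}{2258895}\right) = 0 - \frac{1559}{2258895} = - \frac{1559}{2258895}$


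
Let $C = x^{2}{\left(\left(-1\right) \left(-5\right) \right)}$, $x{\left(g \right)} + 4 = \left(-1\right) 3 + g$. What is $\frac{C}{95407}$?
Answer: $\frac{4}{95407} \approx 4.1926 \cdot 10^{-5}$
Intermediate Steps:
$x{\left(g \right)} = -7 + g$ ($x{\left(g \right)} = -4 + \left(\left(-1\right) 3 + g\right) = -4 + \left(-3 + g\right) = -7 + g$)
$C = 4$ ($C = \left(-7 - -5\right)^{2} = \left(-7 + 5\right)^{2} = \left(-2\right)^{2} = 4$)
$\frac{C}{95407} = \frac{4}{95407}$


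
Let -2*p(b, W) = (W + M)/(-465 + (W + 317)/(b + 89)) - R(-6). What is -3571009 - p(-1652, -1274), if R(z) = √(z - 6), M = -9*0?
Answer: -863991011637/241946 - I*√3 ≈ -3.571e+6 - 1.732*I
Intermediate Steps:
M = 0
R(z) = √(-6 + z)
p(b, W) = I*√3 - W/(2*(-465 + (317 + W)/(89 + b))) (p(b, W) = -((W + 0)/(-465 + (W + 317)/(b + 89)) - √(-6 - 6))/2 = -(W/(-465 + (317 + W)/(89 + b)) - √(-12))/2 = -(W/(-465 + (317 + W)/(89 + b)) - 2*I*√3)/2 = I*√3 - W/(2*(-465 + (317 + W)/(89 + b))))
-3571009 - p(-1652, -1274) = -3571009 - (89*(-1274) - 1274*(-1652) + 82136*I*√3 - 2*I*(-1274)*√3 + 930*I*(-1652)*√3)/(2*(41068 - 1*(-1274) + 465*(-1652))) = -3571009 - (-113386 + 2104648 + 82136*I*√3 + 2548*I*√3 - 1536360*I*√3)/(2*(41068 + 1274 - 768180)) = -3571009 - (1991262 - 1451676*I*√3)/(2*(-725838)) = -3571009 - (-1)*(1991262 - 1451676*I*√3)/(2*725838) = -3571009 - (-331877/241946 + I*√3) = -3571009 + (331877/241946 - I*√3) = -863991011637/241946 - I*√3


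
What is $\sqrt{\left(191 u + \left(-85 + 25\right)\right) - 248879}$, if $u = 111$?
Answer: $i \sqrt{227738} \approx 477.22 i$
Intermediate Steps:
$\sqrt{\left(191 u + \left(-85 + 25\right)\right) - 248879} = \sqrt{\left(191 \cdot 111 + \left(-85 + 25\right)\right) - 248879} = \sqrt{\left(21201 - 60\right) - 248879} = \sqrt{21141 - 248879} = \sqrt{-227738} = i \sqrt{227738}$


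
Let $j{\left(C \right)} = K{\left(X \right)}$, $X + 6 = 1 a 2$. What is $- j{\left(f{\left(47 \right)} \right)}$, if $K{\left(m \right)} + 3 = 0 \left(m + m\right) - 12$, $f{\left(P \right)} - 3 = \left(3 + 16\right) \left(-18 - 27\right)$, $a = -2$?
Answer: $15$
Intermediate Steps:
$f{\left(P \right)} = -852$ ($f{\left(P \right)} = 3 + \left(3 + 16\right) \left(-18 - 27\right) = 3 + 19 \left(-45\right) = 3 - 855 = -852$)
$X = -10$ ($X = -6 + 1 \left(-2\right) 2 = -6 - 4 = -10$)
$K{\left(m \right)} = -15$ ($K{\left(m \right)} = -3 + \left(0 \left(m + m\right) - 12\right) = -3 - \left(12 + 0 \cdot 2 m\right) = -3 + \left(0 - 12\right) = -3 - 12 = -15$)
$j{\left(C \right)} = -15$
$- j{\left(f{\left(47 \right)} \right)} = \left(-1\right) \left(-15\right) = 15$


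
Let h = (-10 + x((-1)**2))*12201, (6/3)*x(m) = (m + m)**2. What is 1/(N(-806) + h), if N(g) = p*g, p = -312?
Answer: 1/153864 ≈ 6.4992e-6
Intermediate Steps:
N(g) = -312*g
x(m) = 2*m**2 (x(m) = (m + m)**2/2 = (2*m)**2/2 = (4*m**2)/2 = 2*m**2)
h = -97608 (h = (-10 + 2*((-1)**2)**2)*12201 = (-10 + 2*1**2)*12201 = (-10 + 2*1)*12201 = (-10 + 2)*12201 = -8*12201 = -97608)
1/(N(-806) + h) = 1/(-312*(-806) - 97608) = 1/(251472 - 97608) = 1/153864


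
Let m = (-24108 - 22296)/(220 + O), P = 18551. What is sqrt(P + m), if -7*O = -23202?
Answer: sqrt(2837066258597)/12371 ≈ 136.15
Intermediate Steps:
O = 23202/7 (O = -1/7*(-23202) = 23202/7 ≈ 3314.6)
m = -162414/12371 (m = (-24108 - 22296)/(220 + 23202/7) = -46404/24742/7 = -46404*7/24742 = -162414/12371 ≈ -13.129)
sqrt(P + m) = sqrt(18551 - 162414/12371) = sqrt(229332007/12371) = sqrt(2837066258597)/12371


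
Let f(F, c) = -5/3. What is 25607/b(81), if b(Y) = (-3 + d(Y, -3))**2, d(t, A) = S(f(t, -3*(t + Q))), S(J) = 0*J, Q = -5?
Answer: 25607/9 ≈ 2845.2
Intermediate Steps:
f(F, c) = -5/3 (f(F, c) = -5*1/3 = -5/3)
S(J) = 0
d(t, A) = 0
b(Y) = 9 (b(Y) = (-3 + 0)**2 = (-3)**2 = 9)
25607/b(81) = 25607/9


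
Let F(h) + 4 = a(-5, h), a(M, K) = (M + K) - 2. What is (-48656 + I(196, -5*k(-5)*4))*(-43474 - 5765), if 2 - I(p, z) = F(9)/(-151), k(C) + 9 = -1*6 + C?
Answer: 361746918684/151 ≈ 2.3957e+9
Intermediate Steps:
k(C) = -15 + C (k(C) = -9 + (-1*6 + C) = -9 + (-6 + C) = -15 + C)
a(M, K) = -2 + K + M (a(M, K) = (K + M) - 2 = -2 + K + M)
F(h) = -11 + h (F(h) = -4 + (-2 + h - 5) = -4 + (-7 + h) = -11 + h)
I(p, z) = 300/151 (I(p, z) = 2 - (-11 + 9)/(-151) = 2 - (-2)*(-1)/151 = 2 - 1*2/151 = 2 - 2/151 = 300/151)
(-48656 + I(196, -5*k(-5)*4))*(-43474 - 5765) = (-48656 + 300/151)*(-43474 - 5765) = -7346756/151*(-49239) = 361746918684/151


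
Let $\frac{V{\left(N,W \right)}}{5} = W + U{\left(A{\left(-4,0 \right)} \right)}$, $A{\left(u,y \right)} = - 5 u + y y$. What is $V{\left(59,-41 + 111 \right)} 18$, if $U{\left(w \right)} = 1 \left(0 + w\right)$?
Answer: $8100$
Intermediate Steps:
$A{\left(u,y \right)} = y^{2} - 5 u$ ($A{\left(u,y \right)} = - 5 u + y^{2} = y^{2} - 5 u$)
$U{\left(w \right)} = w$ ($U{\left(w \right)} = 1 w = w$)
$V{\left(N,W \right)} = 100 + 5 W$ ($V{\left(N,W \right)} = 5 \left(W + \left(0^{2} - -20\right)\right) = 5 \left(W + \left(0 + 20\right)\right) = 5 \left(W + 20\right) = 5 \left(20 + W\right) = 100 + 5 W$)
$V{\left(59,-41 + 111 \right)} 18 = \left(100 + 5 \left(-41 + 111\right)\right) 18 = \left(100 + 5 \cdot 70\right) 18 = \left(100 + 350\right) 18 = 450 \cdot 18 = 8100$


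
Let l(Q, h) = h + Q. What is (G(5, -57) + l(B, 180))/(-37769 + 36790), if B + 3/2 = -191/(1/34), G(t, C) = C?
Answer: 12745/1958 ≈ 6.5092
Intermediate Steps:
B = -12991/2 (B = -3/2 - 191/(1/34) = -3/2 - 191/1/34 = -3/2 - 191*34 = -3/2 - 6494 = -12991/2 ≈ -6495.5)
l(Q, h) = Q + h
(G(5, -57) + l(B, 180))/(-37769 + 36790) = (-57 + (-12991/2 + 180))/(-37769 + 36790) = (-57 - 12631/2)/(-979) = -12745/2*(-1/979) = 12745/1958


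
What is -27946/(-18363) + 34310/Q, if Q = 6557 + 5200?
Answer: 106510628/23988199 ≈ 4.4401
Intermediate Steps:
Q = 11757
-27946/(-18363) + 34310/Q = -27946/(-18363) + 34310/11757 = -27946*(-1/18363) + 34310*(1/11757) = 27946/18363 + 34310/11757 = 106510628/23988199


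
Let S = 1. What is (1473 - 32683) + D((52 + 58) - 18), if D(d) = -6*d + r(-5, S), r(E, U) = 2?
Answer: -31760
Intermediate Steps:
D(d) = 2 - 6*d (D(d) = -6*d + 2 = 2 - 6*d)
(1473 - 32683) + D((52 + 58) - 18) = (1473 - 32683) + (2 - 6*((52 + 58) - 18)) = -31210 + (2 - 6*(110 - 18)) = -31210 + (2 - 6*92) = -31210 + (2 - 552) = -31210 - 550 = -31760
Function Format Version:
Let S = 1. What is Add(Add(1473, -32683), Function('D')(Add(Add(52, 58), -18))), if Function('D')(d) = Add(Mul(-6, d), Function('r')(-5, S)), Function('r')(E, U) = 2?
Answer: -31760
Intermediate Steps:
Function('D')(d) = Add(2, Mul(-6, d)) (Function('D')(d) = Add(Mul(-6, d), 2) = Add(2, Mul(-6, d)))
Add(Add(1473, -32683), Function('D')(Add(Add(52, 58), -18))) = Add(Add(1473, -32683), Add(2, Mul(-6, Add(Add(52, 58), -18)))) = Add(-31210, Add(2, Mul(-6, Add(110, -18)))) = Add(-31210, Add(2, Mul(-6, 92))) = Add(-31210, Add(2, -552)) = Add(-31210, -550) = -31760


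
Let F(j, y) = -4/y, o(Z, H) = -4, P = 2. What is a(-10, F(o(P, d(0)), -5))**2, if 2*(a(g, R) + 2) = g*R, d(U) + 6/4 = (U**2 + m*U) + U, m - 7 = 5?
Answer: 36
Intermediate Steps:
m = 12 (m = 7 + 5 = 12)
d(U) = -3/2 + U**2 + 13*U (d(U) = -3/2 + ((U**2 + 12*U) + U) = -3/2 + (U**2 + 13*U) = -3/2 + U**2 + 13*U)
a(g, R) = -2 + R*g/2 (a(g, R) = -2 + (g*R)/2 = -2 + (R*g)/2 = -2 + R*g/2)
a(-10, F(o(P, d(0)), -5))**2 = (-2 + (1/2)*(-4/(-5))*(-10))**2 = (-2 + (1/2)*(-4*(-1/5))*(-10))**2 = (-2 + (1/2)*(4/5)*(-10))**2 = (-2 - 4)**2 = (-6)**2 = 36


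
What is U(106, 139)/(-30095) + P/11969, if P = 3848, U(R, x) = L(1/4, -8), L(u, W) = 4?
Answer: 115757684/360207055 ≈ 0.32136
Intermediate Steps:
U(R, x) = 4
U(106, 139)/(-30095) + P/11969 = 4/(-30095) + 3848/11969 = 4*(-1/30095) + 3848*(1/11969) = -4/30095 + 3848/11969 = 115757684/360207055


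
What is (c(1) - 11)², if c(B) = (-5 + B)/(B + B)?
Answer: 169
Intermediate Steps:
c(B) = (-5 + B)/(2*B) (c(B) = (-5 + B)/((2*B)) = (-5 + B)*(1/(2*B)) = (-5 + B)/(2*B))
(c(1) - 11)² = ((½)*(-5 + 1)/1 - 11)² = ((½)*1*(-4) - 11)² = (-2 - 11)² = (-13)² = 169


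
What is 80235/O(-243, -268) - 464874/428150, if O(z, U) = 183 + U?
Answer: -3439212954/3639275 ≈ -945.03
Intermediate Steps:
80235/O(-243, -268) - 464874/428150 = 80235/(183 - 268) - 464874/428150 = 80235/(-85) - 464874*1/428150 = 80235*(-1/85) - 232437/214075 = -16047/17 - 232437/214075 = -3439212954/3639275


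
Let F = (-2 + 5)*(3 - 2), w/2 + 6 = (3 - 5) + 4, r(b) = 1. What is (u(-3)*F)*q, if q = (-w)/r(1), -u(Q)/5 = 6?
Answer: -720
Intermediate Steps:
w = -8 (w = -12 + 2*((3 - 5) + 4) = -12 + 2*(-2 + 4) = -12 + 2*2 = -12 + 4 = -8)
u(Q) = -30 (u(Q) = -5*6 = -30)
F = 3 (F = 3*1 = 3)
q = 8 (q = -1*(-8)/1 = 8*1 = 8)
(u(-3)*F)*q = -30*3*8 = -90*8 = -720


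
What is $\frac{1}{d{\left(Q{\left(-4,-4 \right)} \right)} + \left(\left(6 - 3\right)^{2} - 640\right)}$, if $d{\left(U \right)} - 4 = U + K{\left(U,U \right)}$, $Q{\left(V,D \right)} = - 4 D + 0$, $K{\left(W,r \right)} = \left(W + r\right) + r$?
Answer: $- \frac{1}{563} \approx -0.0017762$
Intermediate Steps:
$K{\left(W,r \right)} = W + 2 r$
$Q{\left(V,D \right)} = - 4 D$
$d{\left(U \right)} = 4 + 4 U$ ($d{\left(U \right)} = 4 + \left(U + \left(U + 2 U\right)\right) = 4 + \left(U + 3 U\right) = 4 + 4 U$)
$\frac{1}{d{\left(Q{\left(-4,-4 \right)} \right)} + \left(\left(6 - 3\right)^{2} - 640\right)} = \frac{1}{\left(4 + 4 \left(\left(-4\right) \left(-4\right)\right)\right) + \left(\left(6 - 3\right)^{2} - 640\right)} = \frac{1}{\left(4 + 4 \cdot 16\right) - \left(640 - 3^{2}\right)} = \frac{1}{\left(4 + 64\right) + \left(9 - 640\right)} = \frac{1}{68 - 631} = \frac{1}{-563} = - \frac{1}{563}$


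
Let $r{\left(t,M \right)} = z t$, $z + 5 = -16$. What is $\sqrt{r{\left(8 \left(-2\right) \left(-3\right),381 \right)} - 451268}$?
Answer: $2 i \sqrt{113069} \approx 672.51 i$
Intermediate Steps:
$z = -21$ ($z = -5 - 16 = -21$)
$r{\left(t,M \right)} = - 21 t$
$\sqrt{r{\left(8 \left(-2\right) \left(-3\right),381 \right)} - 451268} = \sqrt{- 21 \cdot 8 \left(-2\right) \left(-3\right) - 451268} = \sqrt{- 21 \left(\left(-16\right) \left(-3\right)\right) - 451268} = \sqrt{\left(-21\right) 48 - 451268} = \sqrt{-1008 - 451268} = \sqrt{-452276} = 2 i \sqrt{113069}$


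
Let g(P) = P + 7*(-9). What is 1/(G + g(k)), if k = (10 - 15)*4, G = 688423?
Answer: 1/688340 ≈ 1.4528e-6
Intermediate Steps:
k = -20 (k = -5*4 = -20)
g(P) = -63 + P (g(P) = P - 63 = -63 + P)
1/(G + g(k)) = 1/(688423 + (-63 - 20)) = 1/(688423 - 83) = 1/688340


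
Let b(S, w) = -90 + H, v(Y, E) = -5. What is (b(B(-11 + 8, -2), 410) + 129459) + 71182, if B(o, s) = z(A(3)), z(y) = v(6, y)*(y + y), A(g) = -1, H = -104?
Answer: 200447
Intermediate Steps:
z(y) = -10*y (z(y) = -5*(y + y) = -10*y)
B(o, s) = 10 (B(o, s) = -10*(-1) = 10)
b(S, w) = -194 (b(S, w) = -90 - 104 = -194)
(b(B(-11 + 8, -2), 410) + 129459) + 71182 = (-194 + 129459) + 71182 = 129265 + 71182 = 200447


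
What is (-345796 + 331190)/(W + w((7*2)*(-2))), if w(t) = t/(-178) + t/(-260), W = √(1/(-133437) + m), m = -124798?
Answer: -1234596519052065/39807309927822962 + 244403841175*I*√45348620893851/39807309927822962 ≈ -0.031014 + 41.345*I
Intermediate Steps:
W = 7*I*√45348620893851/133437 (W = √(1/(-133437) - 124798) = √(-1/133437 - 124798) = √(-16652670727/133437) = 7*I*√45348620893851/133437 ≈ 353.27*I)
w(t) = -219*t/23140 (w(t) = t*(-1/178) + t*(-1/260) = -t/178 - t/260 = -219*t/23140)
(-345796 + 331190)/(W + w((7*2)*(-2))) = (-345796 + 331190)/(7*I*√45348620893851/133437 - 219*7*2*(-2)/23140) = -14606/(7*I*√45348620893851/133437 - 1533*(-2)/11570) = -14606/(7*I*√45348620893851/133437 - 219/23140*(-28)) = -14606/(7*I*√45348620893851/133437 + 1533/5785) = -14606/(1533/5785 + 7*I*√45348620893851/133437)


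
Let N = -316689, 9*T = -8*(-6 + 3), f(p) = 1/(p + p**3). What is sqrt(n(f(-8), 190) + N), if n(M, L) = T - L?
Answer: I*sqrt(2851887)/3 ≈ 562.92*I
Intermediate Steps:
T = 8/3 (T = (-8*(-6 + 3))/9 = (-8*(-3))/9 = (1/9)*24 = 8/3 ≈ 2.6667)
n(M, L) = 8/3 - L
sqrt(n(f(-8), 190) + N) = sqrt((8/3 - 1*190) - 316689) = sqrt((8/3 - 190) - 316689) = sqrt(-562/3 - 316689) = sqrt(-950629/3) = I*sqrt(2851887)/3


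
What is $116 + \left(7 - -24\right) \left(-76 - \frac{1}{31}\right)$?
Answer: $-2241$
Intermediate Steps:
$116 + \left(7 - -24\right) \left(-76 - \frac{1}{31}\right) = 116 + \left(7 + 24\right) \left(-76 - \frac{1}{31}\right) = 116 + 31 \left(-76 - \frac{1}{31}\right) = 116 + 31 \left(- \frac{2357}{31}\right) = 116 - 2357 = -2241$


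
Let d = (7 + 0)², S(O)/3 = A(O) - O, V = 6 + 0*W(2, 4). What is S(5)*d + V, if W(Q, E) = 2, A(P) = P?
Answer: 6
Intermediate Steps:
V = 6 (V = 6 + 0*2 = 6 + 0 = 6)
S(O) = 0 (S(O) = 3*(O - O) = 3*0 = 0)
d = 49 (d = 7² = 49)
S(5)*d + V = 0*49 + 6 = 0 + 6 = 6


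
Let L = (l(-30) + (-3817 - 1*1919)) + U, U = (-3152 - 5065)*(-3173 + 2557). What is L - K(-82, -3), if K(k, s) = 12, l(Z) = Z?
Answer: 5055894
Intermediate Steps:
U = 5061672 (U = -8217*(-616) = 5061672)
L = 5055906 (L = (-30 + (-3817 - 1*1919)) + 5061672 = (-30 + (-3817 - 1919)) + 5061672 = (-30 - 5736) + 5061672 = -5766 + 5061672 = 5055906)
L - K(-82, -3) = 5055906 - 1*12 = 5055906 - 12 = 5055894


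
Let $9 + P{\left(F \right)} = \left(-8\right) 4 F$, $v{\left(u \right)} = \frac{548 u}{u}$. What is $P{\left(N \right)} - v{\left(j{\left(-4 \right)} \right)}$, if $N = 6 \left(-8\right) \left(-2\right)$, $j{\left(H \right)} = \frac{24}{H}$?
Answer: $-3629$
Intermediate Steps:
$v{\left(u \right)} = 548$
$N = 96$ ($N = \left(-48\right) \left(-2\right) = 96$)
$P{\left(F \right)} = -9 - 32 F$ ($P{\left(F \right)} = -9 + \left(-8\right) 4 F = -9 - 32 F$)
$P{\left(N \right)} - v{\left(j{\left(-4 \right)} \right)} = \left(-9 - 3072\right) - 548 = -3081 - 548 = -3629$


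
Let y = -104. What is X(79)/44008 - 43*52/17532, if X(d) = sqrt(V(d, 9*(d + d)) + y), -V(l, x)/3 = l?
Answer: -559/4383 + I*sqrt(341)/44008 ≈ -0.12754 + 0.00041961*I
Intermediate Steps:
V(l, x) = -3*l
X(d) = sqrt(-104 - 3*d) (X(d) = sqrt(-3*d - 104) = sqrt(-104 - 3*d))
X(79)/44008 - 43*52/17532 = sqrt(-104 - 3*79)/44008 - 43*52/17532 = sqrt(-104 - 237)*(1/44008) - 2236*1/17532 = sqrt(-341)*(1/44008) - 559/4383 = (I*sqrt(341))*(1/44008) - 559/4383 = I*sqrt(341)/44008 - 559/4383 = -559/4383 + I*sqrt(341)/44008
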